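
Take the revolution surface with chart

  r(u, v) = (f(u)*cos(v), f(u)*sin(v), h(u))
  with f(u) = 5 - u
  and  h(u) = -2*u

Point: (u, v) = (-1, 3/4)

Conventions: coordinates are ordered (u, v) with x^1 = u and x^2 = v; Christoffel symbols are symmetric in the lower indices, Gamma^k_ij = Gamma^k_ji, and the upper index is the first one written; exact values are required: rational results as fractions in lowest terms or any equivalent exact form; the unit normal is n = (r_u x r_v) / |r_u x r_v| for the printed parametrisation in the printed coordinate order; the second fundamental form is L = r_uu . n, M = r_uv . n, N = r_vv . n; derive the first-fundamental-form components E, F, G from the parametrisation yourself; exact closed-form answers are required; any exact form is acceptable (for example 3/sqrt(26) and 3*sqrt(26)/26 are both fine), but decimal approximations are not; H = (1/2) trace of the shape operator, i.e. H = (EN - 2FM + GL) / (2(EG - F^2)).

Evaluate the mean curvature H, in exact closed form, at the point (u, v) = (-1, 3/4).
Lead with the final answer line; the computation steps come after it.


Answer: H = -sqrt(5)/30

f = 6, f' = -1, f'' = 0, h' = -2, h'' = 0
E = 5, F = 0, G = 36; answer radicand W^2 = 5
unnormalised second-form numerators: l = 0, m = 0, n = -12; L = l/sqrt(5), and similarly M = m/sqrt(W^2), N = n/sqrt(W^2)
H = (E*n - 2*F*m + G*l) / (2*(EG - F^2)*sqrt(W^2)); E*n - 2*F*m + G*l = -60, EG - F^2 = 180, so H = (-1/6)/sqrt(5)


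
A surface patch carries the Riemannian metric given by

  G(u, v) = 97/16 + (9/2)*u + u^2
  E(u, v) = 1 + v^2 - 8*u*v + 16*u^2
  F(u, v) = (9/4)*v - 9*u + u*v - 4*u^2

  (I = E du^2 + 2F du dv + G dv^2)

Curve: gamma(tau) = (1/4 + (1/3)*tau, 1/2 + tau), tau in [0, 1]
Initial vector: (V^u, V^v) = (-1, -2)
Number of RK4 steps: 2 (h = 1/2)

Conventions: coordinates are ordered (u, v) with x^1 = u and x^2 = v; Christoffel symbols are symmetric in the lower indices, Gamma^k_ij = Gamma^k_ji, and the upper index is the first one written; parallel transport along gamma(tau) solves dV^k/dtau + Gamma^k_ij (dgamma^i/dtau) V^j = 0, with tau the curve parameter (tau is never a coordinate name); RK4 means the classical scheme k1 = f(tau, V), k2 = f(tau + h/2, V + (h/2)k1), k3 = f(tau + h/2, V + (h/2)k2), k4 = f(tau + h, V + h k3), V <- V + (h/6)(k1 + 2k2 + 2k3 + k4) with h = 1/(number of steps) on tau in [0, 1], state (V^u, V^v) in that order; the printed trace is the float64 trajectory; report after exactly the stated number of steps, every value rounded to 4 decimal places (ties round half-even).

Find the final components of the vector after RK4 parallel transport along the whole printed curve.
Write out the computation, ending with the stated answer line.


gamma'(tau) = (1/3, 1); f(tau, V)^k = -Gamma^k_ij(gamma(tau)) gamma'^i(tau) V^j; h = 1/2; intermediate values shown to 6 dp
curve data and Christoffel symbols at the stage parameters:
  tau = 0.000000: gamma = (0.250000, 0.500000), gamma' = (0.333333, 1.000000); Gamma_uuu = 0.266667, Gamma_uuv = -0.066667, Gamma_uvv = 0.000000, Gamma_vuu = -1.333333, Gamma_vuv = 0.333333, Gamma_vvv = 0.000000
  tau = 0.250000: gamma = (0.333333, 0.750000), gamma' = (0.333333, 1.000000); Gamma_uuu = 0.291161, Gamma_uuv = -0.072790, Gamma_uvv = 0.000000, Gamma_vuu = -1.289428, Gamma_vuv = 0.322357, Gamma_vvv = 0.000000
  tau = 0.500000: gamma = (0.416667, 1.000000), gamma' = (0.333333, 1.000000); Gamma_uuu = 0.311688, Gamma_uuv = -0.077922, Gamma_uvv = 0.000000, Gamma_vuu = -1.246753, Gamma_vuv = 0.311688, Gamma_vvv = 0.000000
  tau = 0.750000: gamma = (0.500000, 1.250000), gamma' = (0.333333, 1.000000); Gamma_uuu = 0.328767, Gamma_uuv = -0.082192, Gamma_uvv = 0.000000, Gamma_vuu = -1.205479, Gamma_vuv = 0.301370, Gamma_vvv = 0.000000
  tau = 1.000000: gamma = (0.583333, 1.500000), gamma' = (0.333333, 1.000000); Gamma_uuu = 0.342857, Gamma_uuv = -0.085714, Gamma_uvv = 0.000000, Gamma_vuu = -1.165714, Gamma_vuv = 0.291429, Gamma_vvv = 0.000000
step 0: V^u = -1.0000, V^v = -2.0000
step 1: k1 = (-0.022222, 0.111111), k2 = (-0.023455, 0.103871), k3 = (-0.023491, 0.104032), k4 = (-0.024318, 0.097272); V <- V + (h/6)(k1 + 2k2 + 2k3 + k4): V^u = -1.0117, V^v = -1.9480
step 2: k1 = (-0.024319, 0.097276), k2 = (-0.024819, 0.091002), k3 = (-0.024858, 0.091147), k4 = (-0.025094, 0.085319); V <- V + (h/6)(k1 + 2k2 + 2k3 + k4): V^u = -1.0241, V^v = -1.9024

Answer: V^u = -1.0241, V^v = -1.9024


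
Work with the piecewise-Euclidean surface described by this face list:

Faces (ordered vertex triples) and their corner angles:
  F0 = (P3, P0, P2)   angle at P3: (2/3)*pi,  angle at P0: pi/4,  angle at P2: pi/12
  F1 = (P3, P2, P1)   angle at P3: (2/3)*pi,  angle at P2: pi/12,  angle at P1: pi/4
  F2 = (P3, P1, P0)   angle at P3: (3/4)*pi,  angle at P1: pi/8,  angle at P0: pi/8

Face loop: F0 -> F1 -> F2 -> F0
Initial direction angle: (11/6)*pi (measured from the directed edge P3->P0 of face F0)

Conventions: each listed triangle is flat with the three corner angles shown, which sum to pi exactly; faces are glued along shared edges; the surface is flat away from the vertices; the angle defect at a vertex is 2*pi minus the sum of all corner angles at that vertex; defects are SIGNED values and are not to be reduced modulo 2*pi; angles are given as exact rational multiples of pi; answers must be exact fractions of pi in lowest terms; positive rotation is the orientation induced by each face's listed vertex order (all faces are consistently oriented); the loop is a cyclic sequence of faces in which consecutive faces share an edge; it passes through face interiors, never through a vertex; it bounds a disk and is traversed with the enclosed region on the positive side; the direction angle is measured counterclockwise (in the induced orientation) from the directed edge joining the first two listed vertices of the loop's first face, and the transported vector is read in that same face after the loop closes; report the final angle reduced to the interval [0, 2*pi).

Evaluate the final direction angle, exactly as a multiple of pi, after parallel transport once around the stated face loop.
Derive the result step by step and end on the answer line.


enclosed vertex P3: corner angles sum to (25/12)*pi, defect = 2*pi - (25/12)*pi = -pi/12
the rotation equals the total enclosed defect, so the final angle is initial + defects (mod 2*pi)
final angle = (11/6)*pi - pi/12 = (7/4)*pi (mod 2*pi)

Answer: final direction angle = (7/4)*pi


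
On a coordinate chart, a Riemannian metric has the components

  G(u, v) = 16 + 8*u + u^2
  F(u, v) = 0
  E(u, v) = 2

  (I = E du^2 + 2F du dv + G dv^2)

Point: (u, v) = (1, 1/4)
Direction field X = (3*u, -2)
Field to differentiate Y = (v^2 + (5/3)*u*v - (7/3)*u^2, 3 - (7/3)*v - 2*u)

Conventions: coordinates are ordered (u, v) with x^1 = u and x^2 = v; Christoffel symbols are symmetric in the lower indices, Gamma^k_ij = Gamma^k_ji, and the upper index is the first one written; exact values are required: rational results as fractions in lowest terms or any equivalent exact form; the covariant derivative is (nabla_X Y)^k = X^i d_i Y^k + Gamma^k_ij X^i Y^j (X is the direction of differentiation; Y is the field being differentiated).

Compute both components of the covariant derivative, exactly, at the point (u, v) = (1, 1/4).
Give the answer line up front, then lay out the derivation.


Answer: (nabla_X Y)^u = -15, (nabla_X Y)^v = -41/120

E = 2, F = 0, G = 25 at the point
E_u = 0, E_v = 0, F_u = 0, F_v = 0, G_u = 10, G_v = 0
EG - F^2 = 50;  g^inv = (1/50) * [[25, 0], [0, 2]]
first-kind symbols [ij,l] = (1/2)(d_i g_jl + d_j g_il - d_l g_ij): [uu,u] = E_u/2 = 0, [uu,v] = F_u - E_v/2 = 0, [uv,u] = E_v/2 = 0, [uv,v] = G_u/2 = 5, [vv,u] = F_v - G_u/2 = -5, [vv,v] = G_v/2 = 0
Gamma^u_ij = (G*[ij,u] - F*[ij,v])/(EG - F^2), Gamma^v_ij = (E*[ij,v] - F*[ij,u])/(EG - F^2)
Gamma_uuu = 0, Gamma_uuv = 0, Gamma_uvv = -5/2, Gamma_vuu = 0, Gamma_vuv = 1/5, Gamma_vvv = 0
X = (3, -2), Y = (-89/48, 5/12) at the point


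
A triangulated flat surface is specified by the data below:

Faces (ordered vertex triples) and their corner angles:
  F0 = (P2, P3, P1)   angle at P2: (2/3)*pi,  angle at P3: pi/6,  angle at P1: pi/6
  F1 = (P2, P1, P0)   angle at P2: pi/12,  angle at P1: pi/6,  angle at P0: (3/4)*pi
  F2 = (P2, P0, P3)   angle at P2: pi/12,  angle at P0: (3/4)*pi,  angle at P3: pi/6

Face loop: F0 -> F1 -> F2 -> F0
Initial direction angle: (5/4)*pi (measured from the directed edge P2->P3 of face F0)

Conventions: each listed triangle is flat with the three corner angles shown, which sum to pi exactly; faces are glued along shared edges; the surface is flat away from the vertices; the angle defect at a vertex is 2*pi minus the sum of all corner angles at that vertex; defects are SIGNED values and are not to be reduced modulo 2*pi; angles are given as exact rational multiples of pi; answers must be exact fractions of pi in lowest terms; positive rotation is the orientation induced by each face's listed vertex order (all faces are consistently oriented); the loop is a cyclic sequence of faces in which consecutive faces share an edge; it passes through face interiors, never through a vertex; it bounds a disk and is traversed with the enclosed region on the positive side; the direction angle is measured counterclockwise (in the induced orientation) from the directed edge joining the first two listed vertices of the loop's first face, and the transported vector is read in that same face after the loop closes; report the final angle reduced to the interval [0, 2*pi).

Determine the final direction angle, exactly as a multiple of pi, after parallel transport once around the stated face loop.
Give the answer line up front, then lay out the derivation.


Answer: final direction angle = (5/12)*pi

enclosed vertex P2: corner angles sum to (5/6)*pi, defect = 2*pi - (5/6)*pi = (7/6)*pi
final direction = starting direction + enclosed defect total, reduced mod 2*pi (induced orientation)
final angle = (5/4)*pi + (7/6)*pi = (5/12)*pi (mod 2*pi)


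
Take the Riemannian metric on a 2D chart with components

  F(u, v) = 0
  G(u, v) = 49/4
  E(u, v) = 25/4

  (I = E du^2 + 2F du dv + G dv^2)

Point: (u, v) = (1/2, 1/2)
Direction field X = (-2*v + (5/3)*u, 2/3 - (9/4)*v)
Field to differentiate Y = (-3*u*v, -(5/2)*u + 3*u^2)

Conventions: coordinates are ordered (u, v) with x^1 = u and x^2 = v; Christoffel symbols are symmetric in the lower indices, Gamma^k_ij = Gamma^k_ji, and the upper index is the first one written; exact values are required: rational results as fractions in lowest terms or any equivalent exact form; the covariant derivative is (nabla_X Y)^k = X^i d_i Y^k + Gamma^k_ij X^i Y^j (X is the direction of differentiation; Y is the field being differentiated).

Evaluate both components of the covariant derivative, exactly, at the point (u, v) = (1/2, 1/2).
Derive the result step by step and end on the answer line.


E = 25/4, F = 0, G = 49/4 at the point
E_u = 0, E_v = 0, F_u = 0, F_v = 0, G_u = 0, G_v = 0
EG - F^2 = 1225/16;  g^inv = (16/1225) * [[49/4, 0], [0, 25/4]]
first-kind symbols [ij,l] = (1/2)(d_i g_jl + d_j g_il - d_l g_ij): [uu,u] = E_u/2 = 0, [uu,v] = F_u - E_v/2 = 0, [uv,u] = E_v/2 = 0, [uv,v] = G_u/2 = 0, [vv,u] = F_v - G_u/2 = 0, [vv,v] = G_v/2 = 0
Gamma^u_ij = (G*[ij,u] - F*[ij,v])/(EG - F^2), Gamma^v_ij = (E*[ij,v] - F*[ij,u])/(EG - F^2)
Gamma_uuu = 0, Gamma_uuv = 0, Gamma_uvv = 0, Gamma_vuu = 0, Gamma_vuv = 0, Gamma_vvv = 0
X = (-1/6, -11/24), Y = (-3/4, -1/2) at the point

Answer: (nabla_X Y)^u = 15/16, (nabla_X Y)^v = -1/12


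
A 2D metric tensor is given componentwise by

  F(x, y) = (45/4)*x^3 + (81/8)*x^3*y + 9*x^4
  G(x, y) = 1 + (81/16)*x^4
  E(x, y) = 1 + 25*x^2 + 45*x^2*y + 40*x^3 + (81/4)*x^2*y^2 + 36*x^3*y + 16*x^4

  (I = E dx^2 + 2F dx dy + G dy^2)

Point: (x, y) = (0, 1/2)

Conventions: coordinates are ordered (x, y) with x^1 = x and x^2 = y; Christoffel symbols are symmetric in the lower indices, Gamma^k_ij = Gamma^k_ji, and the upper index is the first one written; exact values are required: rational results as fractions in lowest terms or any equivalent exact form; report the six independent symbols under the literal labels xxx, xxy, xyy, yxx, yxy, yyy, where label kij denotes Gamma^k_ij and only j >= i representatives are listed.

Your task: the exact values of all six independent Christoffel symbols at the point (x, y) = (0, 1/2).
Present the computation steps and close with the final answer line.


E = 1, F = 0, G = 1 at the point
E_x = 0, E_y = 0, F_x = 0, F_y = 0, G_x = 0, G_y = 0
EG - F^2 = 1;  g^inv = (1) * [[1, 0], [0, 1]]
first-kind symbols [ij,l] = (1/2)(d_i g_jl + d_j g_il - d_l g_ij): [xx,x] = E_x/2 = 0, [xx,y] = F_x - E_y/2 = 0, [xy,x] = E_y/2 = 0, [xy,y] = G_x/2 = 0, [yy,x] = F_y - G_x/2 = 0, [yy,y] = G_y/2 = 0
Gamma^x_ij = (G*[ij,x] - F*[ij,y])/(EG - F^2), Gamma^y_ij = (E*[ij,y] - F*[ij,x])/(EG - F^2)

Answer: Gamma_xxx = 0, Gamma_xxy = 0, Gamma_xyy = 0, Gamma_yxx = 0, Gamma_yxy = 0, Gamma_yyy = 0


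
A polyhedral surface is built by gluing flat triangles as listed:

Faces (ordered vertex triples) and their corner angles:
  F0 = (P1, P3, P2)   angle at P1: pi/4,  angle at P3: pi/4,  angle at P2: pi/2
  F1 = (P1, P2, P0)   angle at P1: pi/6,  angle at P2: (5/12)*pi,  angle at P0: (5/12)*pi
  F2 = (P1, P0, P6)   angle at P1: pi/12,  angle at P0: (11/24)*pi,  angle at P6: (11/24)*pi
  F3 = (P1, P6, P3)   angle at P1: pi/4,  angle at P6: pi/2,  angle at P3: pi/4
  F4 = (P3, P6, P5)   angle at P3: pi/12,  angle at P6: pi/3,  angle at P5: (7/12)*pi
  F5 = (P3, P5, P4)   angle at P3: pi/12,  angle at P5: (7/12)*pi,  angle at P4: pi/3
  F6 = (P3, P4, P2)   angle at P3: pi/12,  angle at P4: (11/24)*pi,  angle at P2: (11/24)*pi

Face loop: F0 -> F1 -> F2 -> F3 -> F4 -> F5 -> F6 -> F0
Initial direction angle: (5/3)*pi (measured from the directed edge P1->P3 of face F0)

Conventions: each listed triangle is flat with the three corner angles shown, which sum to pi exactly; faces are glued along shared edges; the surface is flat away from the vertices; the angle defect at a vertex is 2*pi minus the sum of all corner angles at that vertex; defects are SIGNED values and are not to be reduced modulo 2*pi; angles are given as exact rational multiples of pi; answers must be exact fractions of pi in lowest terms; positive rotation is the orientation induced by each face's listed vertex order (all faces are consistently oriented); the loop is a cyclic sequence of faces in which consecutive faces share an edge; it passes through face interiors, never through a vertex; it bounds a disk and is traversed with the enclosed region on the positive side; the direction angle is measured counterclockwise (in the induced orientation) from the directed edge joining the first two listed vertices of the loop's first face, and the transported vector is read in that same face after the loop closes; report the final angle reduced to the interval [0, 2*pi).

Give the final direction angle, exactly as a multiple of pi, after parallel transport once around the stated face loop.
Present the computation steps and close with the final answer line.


enclosed vertex P1: corner angles sum to (3/4)*pi, defect = 2*pi - (3/4)*pi = (5/4)*pi
enclosed vertex P3: corner angles sum to (3/4)*pi, defect = 2*pi - (3/4)*pi = (5/4)*pi
the rotation equals the total enclosed defect, so the final angle is initial + defects (mod 2*pi)
final angle = (5/3)*pi + (5/2)*pi = pi/6 (mod 2*pi)

Answer: final direction angle = pi/6


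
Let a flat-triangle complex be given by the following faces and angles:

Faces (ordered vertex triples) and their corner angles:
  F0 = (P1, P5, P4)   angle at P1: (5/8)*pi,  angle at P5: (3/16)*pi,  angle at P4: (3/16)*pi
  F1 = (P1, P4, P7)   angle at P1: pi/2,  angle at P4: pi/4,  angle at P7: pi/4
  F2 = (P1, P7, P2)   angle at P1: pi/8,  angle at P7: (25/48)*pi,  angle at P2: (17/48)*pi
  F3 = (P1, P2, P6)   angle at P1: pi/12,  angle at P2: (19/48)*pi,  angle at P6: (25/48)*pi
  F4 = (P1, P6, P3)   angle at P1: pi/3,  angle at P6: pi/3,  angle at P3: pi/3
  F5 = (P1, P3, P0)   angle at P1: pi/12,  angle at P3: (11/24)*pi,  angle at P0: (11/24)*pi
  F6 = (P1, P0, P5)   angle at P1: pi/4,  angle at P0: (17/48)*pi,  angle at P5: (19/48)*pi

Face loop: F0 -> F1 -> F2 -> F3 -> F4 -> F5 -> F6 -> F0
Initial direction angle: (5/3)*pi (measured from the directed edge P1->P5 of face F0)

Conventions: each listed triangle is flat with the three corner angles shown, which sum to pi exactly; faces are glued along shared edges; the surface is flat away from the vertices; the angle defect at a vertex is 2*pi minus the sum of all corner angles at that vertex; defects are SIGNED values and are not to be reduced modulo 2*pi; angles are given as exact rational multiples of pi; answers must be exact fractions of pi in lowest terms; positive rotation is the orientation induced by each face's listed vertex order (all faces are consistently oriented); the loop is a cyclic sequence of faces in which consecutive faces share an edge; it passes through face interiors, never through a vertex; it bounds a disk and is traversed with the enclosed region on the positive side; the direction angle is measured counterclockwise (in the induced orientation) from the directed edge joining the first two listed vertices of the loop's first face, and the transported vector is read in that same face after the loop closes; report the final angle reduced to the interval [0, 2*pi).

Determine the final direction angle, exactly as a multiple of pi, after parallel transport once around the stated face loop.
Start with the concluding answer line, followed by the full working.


Answer: final direction angle = (5/3)*pi

enclosed vertex P1: corner angles sum to 2*pi, defect = 2*pi - 2*pi = 0
transport around the loop rotates by the sum of enclosed defects; add to the initial angle mod 2*pi
final angle = (5/3)*pi + 0 = (5/3)*pi (mod 2*pi)


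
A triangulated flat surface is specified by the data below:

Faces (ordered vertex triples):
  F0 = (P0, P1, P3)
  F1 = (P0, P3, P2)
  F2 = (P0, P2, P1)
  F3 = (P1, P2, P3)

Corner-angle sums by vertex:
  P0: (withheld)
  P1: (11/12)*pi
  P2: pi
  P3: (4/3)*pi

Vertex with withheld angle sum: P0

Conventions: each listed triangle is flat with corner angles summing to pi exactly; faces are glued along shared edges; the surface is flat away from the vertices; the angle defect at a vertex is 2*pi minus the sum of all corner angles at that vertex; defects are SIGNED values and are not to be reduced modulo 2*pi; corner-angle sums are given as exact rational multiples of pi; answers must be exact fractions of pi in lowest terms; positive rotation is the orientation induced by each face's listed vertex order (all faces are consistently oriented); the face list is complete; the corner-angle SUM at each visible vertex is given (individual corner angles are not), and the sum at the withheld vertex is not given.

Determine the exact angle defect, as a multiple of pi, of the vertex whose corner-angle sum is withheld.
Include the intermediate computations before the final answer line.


V = 4, E = 6, F = 4; chi = V - E + F = 2
Gauss-Bonnet: total defect = 2*pi*chi = 4*pi; visible defects sum to (11/4)*pi

Answer: defect(P0) = (5/4)*pi


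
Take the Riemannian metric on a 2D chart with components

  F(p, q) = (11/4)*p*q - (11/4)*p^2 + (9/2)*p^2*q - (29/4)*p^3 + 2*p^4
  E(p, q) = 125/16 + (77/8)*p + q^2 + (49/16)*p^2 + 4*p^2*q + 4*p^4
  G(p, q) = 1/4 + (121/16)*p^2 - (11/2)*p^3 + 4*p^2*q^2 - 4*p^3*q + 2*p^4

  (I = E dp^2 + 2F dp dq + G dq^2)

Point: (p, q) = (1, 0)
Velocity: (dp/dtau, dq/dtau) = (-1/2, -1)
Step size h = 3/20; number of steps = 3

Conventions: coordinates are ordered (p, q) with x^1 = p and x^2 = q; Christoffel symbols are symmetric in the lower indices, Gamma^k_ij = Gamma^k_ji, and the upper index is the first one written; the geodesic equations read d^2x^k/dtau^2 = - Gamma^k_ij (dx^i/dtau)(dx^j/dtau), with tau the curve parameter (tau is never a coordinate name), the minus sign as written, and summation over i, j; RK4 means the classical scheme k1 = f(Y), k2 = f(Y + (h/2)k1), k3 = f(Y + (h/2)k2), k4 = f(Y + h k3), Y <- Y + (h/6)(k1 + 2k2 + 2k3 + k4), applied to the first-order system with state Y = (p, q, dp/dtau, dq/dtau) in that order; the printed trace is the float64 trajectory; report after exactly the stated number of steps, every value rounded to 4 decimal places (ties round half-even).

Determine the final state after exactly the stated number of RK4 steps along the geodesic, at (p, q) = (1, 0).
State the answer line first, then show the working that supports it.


Answer: p = 0.7625, q = -0.3878, dp/dtau = -0.5319, dq/dtau = -0.7044

f(Y) = (dp/dtau, dq/dtau, -Gamma^p_ij Y'^i Y'^j, -Gamma^q_ij Y'^i Y'^j) with the Gammas evaluated at the stage position; h = 0.150000; intermediate values shown to 6 dp
step 0: p = 1.0000, q = 0.0000, dp/dtau = -0.5000, dq/dtau = -1.0000
step 1:
  k1: at (p, q) = (1.000000, 0.000000), (dp/dtau, dq/dtau) = (-0.500000, -1.000000); Gamma_ppp = -2.437547, Gamma_ppq = 0.843211, Gamma_pqq = 0.023537, Gamma_qpp = -9.449362, Gamma_qpq = 2.332333, Gamma_qqq = -0.420105; k1 = (-0.500000, -1.000000, -0.257361, 0.450113)
  k2: at (p, q) = (0.962500, -0.075000), (dp/dtau, dq/dtau) = (-0.519302, -0.966242); Gamma_ppp = -2.523610, Gamma_ppq = 0.913965, Gamma_pqq = -0.057162, Gamma_qpp = -9.329583, Gamma_qpq = 2.473613, Gamma_qqq = -0.575568; k2 = (-0.519302, -0.966242, -0.183282, 0.570939)
  k3: at (p, q) = (0.961052, -0.072468), (dp/dtau, dq/dtau) = (-0.513746, -0.957180); Gamma_ppp = -2.492255, Gamma_ppq = 0.902815, Gamma_pqq = -0.052358, Gamma_qpp = -9.276301, Gamma_qpq = 2.451309, Gamma_qqq = -0.564947; k3 = (-0.513746, -0.957180, -0.182150, 0.555093)
  k4: at (p, q) = (0.922938, -0.143577), (dp/dtau, dq/dtau) = (-0.527322, -0.916736); Gamma_ppp = -2.509417, Gamma_ppq = 0.949288, Gamma_pqq = -0.125607, Gamma_qpp = -9.052782, Gamma_qpq = 2.541462, Gamma_qqq = -0.692111; k4 = (-0.527322, -0.916736, -0.114449, 0.641786)
  Y <- Y + (h/6)(k1 + 2k2 + 2k3 + k4): p = 0.9227, q = -0.1441, dp/dtau = -0.5276, dq/dtau = -0.9164
step 2:
  k1: at (p, q) = (0.922665, -0.144089), (dp/dtau, dq/dtau) = (-0.527567, -0.916401); Gamma_ppp = -2.509425, Gamma_ppq = 0.949580, Gamma_pqq = -0.126126, Gamma_qpp = -9.051029, Gamma_qpq = 2.542027, Gamma_qqq = -0.692971; k1 = (-0.527567, -0.916401, -0.113813, 0.643143)
  k2: at (p, q) = (0.883097, -0.212820), (dp/dtau, dq/dtau) = (-0.536103, -0.868165); Gamma_ppp = -2.465115, Gamma_ppq = 0.972281, Gamma_pqq = -0.190735, Gamma_qpp = -8.746877, Gamma_qpq = 2.588631, Gamma_qqq = -0.792715; k2 = (-0.536103, -0.868165, -0.052801, 0.701754)
  k3: at (p, q) = (0.882457, -0.209202), (dp/dtau, dq/dtau) = (-0.531527, -0.863769); Gamma_ppp = -2.440306, Gamma_ppq = 0.961881, Gamma_pqq = -0.184510, Gamma_qpp = -8.714377, Gamma_qpq = 2.569876, Gamma_qqq = -0.780987; k3 = (-0.531527, -0.863769, -0.056132, 0.684939)
  k4: at (p, q) = (0.842935, -0.273655), (dp/dtau, dq/dtau) = (-0.535987, -0.813660); Gamma_ppp = -2.353804, Gamma_ppq = 0.963965, Gamma_pqq = -0.237302, Gamma_qpp = -8.382964, Gamma_qpq = 2.585555, Gamma_qqq = -0.852846; k4 = (-0.535987, -0.813660, -0.007482, 0.717714)
  Y <- Y + (h/6)(k1 + 2k2 + 2k3 + k4): p = 0.8427, q = -0.2739, dp/dtau = -0.5360, dq/dtau = -0.8130
step 3:
  k1: at (p, q) = (0.842694, -0.273938), (dp/dtau, dq/dtau) = (-0.536046, -0.813045); Gamma_ppp = -2.352729, Gamma_ppq = 0.963717, Gamma_pqq = -0.237441, Gamma_qpp = -8.380441, Gamma_qpq = 2.585217, Gamma_qqq = -0.852950; k1 = (-0.536046, -0.813045, -0.007029, 0.718488)
  k2: at (p, q) = (0.802491, -0.334916), (dp/dtau, dq/dtau) = (-0.536573, -0.759158); Gamma_ppp = -2.230130, Gamma_ppq = 0.946973, Gamma_pqq = -0.278396, Gamma_qpp = -8.034058, Gamma_qpq = 2.576960, Gamma_qqq = -0.899468; k2 = (-0.536573, -0.759158, 0.031037, 0.732056)
  k3: at (p, q) = (0.802451, -0.330875), (dp/dtau, dq/dtau) = (-0.533718, -0.758141); Gamma_ppp = -2.214078, Gamma_ppq = 0.939339, Gamma_pqq = -0.272575, Gamma_qpp = -8.018891, Gamma_qpq = 2.563935, Gamma_qqq = -0.889736; k3 = (-0.533718, -0.758141, 0.027185, 0.720714)
  k4: at (p, q) = (0.762636, -0.387659), (dp/dtau, dq/dtau) = (-0.531968, -0.704938); Gamma_ppp = -2.074876, Gamma_ppq = 0.910351, Gamma_pqq = -0.302672, Gamma_qpp = -7.692866, Gamma_qpq = 2.545614, Gamma_qqq = -0.916384; k4 = (-0.531968, -0.704938, 0.054807, 0.723157)
  Y <- Y + (h/6)(k1 + 2k2 + 2k3 + k4): p = 0.7625, q = -0.3878, dp/dtau = -0.5319, dq/dtau = -0.7044


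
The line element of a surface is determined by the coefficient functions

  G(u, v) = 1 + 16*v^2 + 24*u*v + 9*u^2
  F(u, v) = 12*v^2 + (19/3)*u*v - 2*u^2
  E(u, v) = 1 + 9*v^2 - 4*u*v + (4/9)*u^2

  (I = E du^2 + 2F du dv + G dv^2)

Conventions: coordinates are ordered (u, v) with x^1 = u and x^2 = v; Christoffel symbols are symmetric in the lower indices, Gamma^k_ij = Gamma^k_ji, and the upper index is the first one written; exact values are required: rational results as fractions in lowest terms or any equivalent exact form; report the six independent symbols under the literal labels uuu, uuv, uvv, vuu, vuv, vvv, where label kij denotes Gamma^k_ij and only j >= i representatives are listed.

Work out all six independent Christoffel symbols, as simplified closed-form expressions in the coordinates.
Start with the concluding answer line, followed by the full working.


Answer: Gamma_uuu = (4*u - 18*v)/(85*u^2 + 180*u*v + 225*v^2 + 9), Gamma_uuv = (-18*u + 81*v)/(85*u^2 + 180*u*v + 225*v^2 + 9), Gamma_uvv = (-24*u + 108*v)/(85*u^2 + 180*u*v + 225*v^2 + 9), Gamma_vuu = (-18*u - 24*v)/(85*u^2 + 180*u*v + 225*v^2 + 9), Gamma_vuv = (81*u + 108*v)/(85*u^2 + 180*u*v + 225*v^2 + 9), Gamma_vvv = (108*u + 144*v)/(85*u^2 + 180*u*v + 225*v^2 + 9)

E = 1 + 9*v^2 - 4*u*v + (4/9)*u^2; F = 12*v^2 + (19/3)*u*v - 2*u^2; G = 1 + 16*v^2 + 24*u*v + 9*u^2
Gamma^k_ij = (1/2) g^{kl} (d_i g_jl + d_j g_il - d_l g_ij), with g^inv = (1/(EG-F^2)) [[G, -F], [-F, E]]
first partials: E_u = -4*v + (8/9)*u, E_v = 18*v - 4*u, F_u = (19/3)*v - 4*u, F_v = 24*v + (19/3)*u, G_u = 24*v + 18*u, G_v = 32*v + 24*u
D = EG - F^2 = 1 + 25*v^2 + 20*u*v + (85/9)*u^2
expanded: Gamma^u_uu = (G E_u - 2F F_u + F E_v)/(2D), Gamma^u_uv = (G E_v - F G_u)/(2D), Gamma^u_vv = (2G F_v - G G_u - F G_v)/(2D), Gamma^v_uu = (2E F_u - E E_v - F E_u)/(2D), Gamma^v_uv = (E G_u - F E_v)/(2D), Gamma^v_vv = (E G_v - 2F F_v + F G_u)/(2D); substitute and cancel common factors


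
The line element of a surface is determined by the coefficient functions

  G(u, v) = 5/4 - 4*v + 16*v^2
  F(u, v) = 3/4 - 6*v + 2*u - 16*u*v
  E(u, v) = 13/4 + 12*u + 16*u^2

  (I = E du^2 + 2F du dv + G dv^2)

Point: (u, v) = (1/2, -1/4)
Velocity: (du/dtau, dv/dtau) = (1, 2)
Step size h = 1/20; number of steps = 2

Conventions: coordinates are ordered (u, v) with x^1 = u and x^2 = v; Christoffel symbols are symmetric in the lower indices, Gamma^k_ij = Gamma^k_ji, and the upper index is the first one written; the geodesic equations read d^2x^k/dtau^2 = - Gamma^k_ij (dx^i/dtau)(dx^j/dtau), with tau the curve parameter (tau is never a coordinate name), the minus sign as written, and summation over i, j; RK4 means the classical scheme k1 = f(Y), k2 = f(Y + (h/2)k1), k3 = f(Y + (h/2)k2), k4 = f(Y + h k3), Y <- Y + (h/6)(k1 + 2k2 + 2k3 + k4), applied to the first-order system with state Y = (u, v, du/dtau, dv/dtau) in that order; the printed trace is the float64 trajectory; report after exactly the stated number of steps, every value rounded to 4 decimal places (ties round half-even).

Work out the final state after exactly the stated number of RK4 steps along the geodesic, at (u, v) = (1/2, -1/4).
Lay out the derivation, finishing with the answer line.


f(Y) = (du/dtau, dv/dtau, -Gamma^u_ij Y'^i Y'^j, -Gamma^v_ij Y'^i Y'^j) with the Gammas evaluated at the stage position; h = 0.050000; intermediate values shown to 6 dp
step 0: u = 0.5000, v = -0.2500, du/dtau = 1.0000, dv/dtau = 2.0000
step 1:
  k1: at (u, v) = (0.500000, -0.250000), (du/dtau, dv/dtau) = (1.000000, 2.000000); Gamma_uuu = 0.903226, Gamma_uuv = 0.000000, Gamma_uvv = -0.903226, Gamma_vuu = 0.387097, Gamma_vuv = 0.000000, Gamma_vvv = -0.387097; k1 = (1.000000, 2.000000, 2.709677, 1.161290)
  k2: at (u, v) = (0.525000, -0.200000), (du/dtau, dv/dtau) = (1.067742, 2.029032); Gamma_uuu = 0.920128, Gamma_uuv = 0.000000, Gamma_uvv = -0.920128, Gamma_vuu = 0.332268, Gamma_vuv = 0.000000, Gamma_vvv = -0.332268; k2 = (1.067742, 2.029032, 2.739128, 0.989129)
  k3: at (u, v) = (0.526694, -0.199274), (du/dtau, dv/dtau) = (1.068478, 2.024728); Gamma_uuu = 0.919434, Gamma_uuv = 0.000000, Gamma_uvv = -0.919434, Gamma_vuu = 0.330654, Gamma_vuv = 0.000000, Gamma_vvv = -0.330654; k3 = (1.068478, 2.024728, 2.719574, 0.978035)
  k4: at (u, v) = (0.553424, -0.148764), (du/dtau, dv/dtau) = (1.135979, 2.048902); Gamma_uuu = 0.928965, Gamma_uuv = 0.000000, Gamma_uvv = -0.928965, Gamma_vuu = 0.273923, Gamma_vuv = 0.000000, Gamma_vvv = -0.273923; k4 = (1.135979, 2.048902, 2.701013, 0.796445)
  Y <- Y + (h/6)(k1 + 2k2 + 2k3 + k4): u = 0.5534, v = -0.1487, du/dtau = 1.1361, dv/dtau = 2.0491
step 2:
  k1: at (u, v) = (0.553403, -0.148696), (du/dtau, dv/dtau) = (1.136067, 2.049101); Gamma_uuu = 0.929014, Gamma_uuv = 0.000000, Gamma_uvv = -0.929014, Gamma_vuu = 0.273876, Gamma_vuv = 0.000000, Gamma_vvv = -0.273876; k1 = (1.136067, 2.049101, 2.701725, 0.796478)
  k2: at (u, v) = (0.581805, -0.097469), (du/dtau, dv/dtau) = (1.203611, 2.069012); Gamma_uuu = 0.931226, Gamma_uuv = 0.000000, Gamma_uvv = -0.931226, Gamma_vuu = 0.216521, Gamma_vuv = 0.000000, Gamma_vvv = -0.216521; k2 = (1.203611, 2.069012, 2.637356, 0.613218)
  k3: at (u, v) = (0.583494, -0.096971), (du/dtau, dv/dtau) = (1.202001, 2.064431); Gamma_uuu = 0.930142, Gamma_uuv = 0.000000, Gamma_uvv = -0.930142, Gamma_vuu = 0.215405, Gamma_vuv = 0.000000, Gamma_vvv = -0.215405; k3 = (1.202001, 2.064431, 2.620272, 0.606811)
  k4: at (u, v) = (0.613504, -0.045475), (du/dtau, dv/dtau) = (1.267081, 2.079441); Gamma_uuu = 0.924958, Gamma_uuv = 0.000000, Gamma_uvv = -0.924958, Gamma_vuu = 0.159516, Gamma_vuv = 0.000000, Gamma_vvv = -0.159516; k4 = (1.267081, 2.079441, 2.514573, 0.433657)
  Y <- Y + (h/6)(k1 + 2k2 + 2k3 + k4): u = 0.6135, v = -0.0454, du/dtau = 1.2672, dv/dtau = 2.0797

Answer: u = 0.6135, v = -0.0454, du/dtau = 1.2672, dv/dtau = 2.0797


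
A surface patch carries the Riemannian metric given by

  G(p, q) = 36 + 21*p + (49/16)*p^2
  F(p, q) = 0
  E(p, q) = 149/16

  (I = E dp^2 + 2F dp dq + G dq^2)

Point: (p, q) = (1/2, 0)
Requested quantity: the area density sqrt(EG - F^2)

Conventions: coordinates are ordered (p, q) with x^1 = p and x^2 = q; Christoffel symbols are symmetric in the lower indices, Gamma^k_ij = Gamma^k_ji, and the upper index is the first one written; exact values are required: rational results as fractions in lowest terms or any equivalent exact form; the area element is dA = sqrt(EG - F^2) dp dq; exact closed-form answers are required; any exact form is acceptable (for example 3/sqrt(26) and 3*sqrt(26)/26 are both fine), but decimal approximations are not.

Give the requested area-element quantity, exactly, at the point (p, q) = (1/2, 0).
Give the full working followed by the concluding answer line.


E = 149/16, F = 0, G = 3025/64; EG - F^2 = 450725/1024

Answer: sqrt(EG - F^2) = 55*sqrt(149)/32


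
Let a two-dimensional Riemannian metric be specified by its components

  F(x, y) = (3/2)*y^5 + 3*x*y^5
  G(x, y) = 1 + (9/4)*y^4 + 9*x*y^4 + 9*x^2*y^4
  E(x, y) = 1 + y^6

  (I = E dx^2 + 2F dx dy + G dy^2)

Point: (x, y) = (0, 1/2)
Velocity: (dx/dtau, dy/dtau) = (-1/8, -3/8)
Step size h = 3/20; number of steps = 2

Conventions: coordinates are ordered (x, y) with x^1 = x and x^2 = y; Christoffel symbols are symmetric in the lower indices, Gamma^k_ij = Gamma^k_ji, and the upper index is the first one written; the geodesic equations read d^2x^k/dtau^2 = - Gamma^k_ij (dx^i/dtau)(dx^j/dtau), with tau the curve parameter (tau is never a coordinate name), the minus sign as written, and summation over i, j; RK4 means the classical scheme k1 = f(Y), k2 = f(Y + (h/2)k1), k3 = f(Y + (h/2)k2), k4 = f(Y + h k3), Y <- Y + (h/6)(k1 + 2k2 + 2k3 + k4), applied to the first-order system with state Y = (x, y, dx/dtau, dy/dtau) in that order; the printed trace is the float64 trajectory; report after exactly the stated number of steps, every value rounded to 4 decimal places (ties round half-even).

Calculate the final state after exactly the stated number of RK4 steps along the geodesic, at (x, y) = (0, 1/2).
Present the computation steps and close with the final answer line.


f(Y) = (dx/dtau, dy/dtau, -Gamma^x_ij Y'^i Y'^j, -Gamma^y_ij Y'^i Y'^j) with the Gammas evaluated at the stage position; h = 0.150000; intermediate values shown to 6 dp
step 0: x = 0.0000, y = 0.5000, dx/dtau = -0.1250, dy/dtau = -0.3750
step 1:
  k1: at (x, y) = (0.000000, 0.500000), (dx/dtau, dy/dtau) = (-0.125000, -0.375000); Gamma_xxx = 0.000000, Gamma_xxy = 0.081081, Gamma_xyy = 0.162162, Gamma_yxx = 0.000000, Gamma_yxy = 0.243243, Gamma_yyy = 0.486486; k1 = (-0.125000, -0.375000, -0.030405, -0.091216)
  k2: at (x, y) = (-0.009375, 0.471875), (dx/dtau, dy/dtau) = (-0.127280, -0.381841); Gamma_xxx = 0.000000, Gamma_xxy = 0.062754, Gamma_xyy = 0.130494, Gamma_yxx = 0.000000, Gamma_yxy = 0.195742, Gamma_yyy = 0.407039; k2 = (-0.127280, -0.381841, -0.025126, -0.078374)
  k3: at (x, y) = (-0.009546, 0.471362), (dx/dtau, dy/dtau) = (-0.126884, -0.380878); Gamma_xxx = 0.000000, Gamma_xxy = 0.062447, Gamma_xyy = 0.129954, Gamma_yxx = 0.000000, Gamma_yxy = 0.194930, Gamma_yyy = 0.405652; k3 = (-0.126884, -0.380878, -0.024888, -0.077688)
  k4: at (x, y) = (-0.019033, 0.442868), (dx/dtau, dy/dtau) = (-0.128733, -0.386653); Gamma_xxx = 0.000000, Gamma_xxy = 0.046991, Gamma_xyy = 0.102066, Gamma_yxx = 0.000000, Gamma_yxy = 0.153100, Gamma_yyy = 0.332541; k4 = (-0.128733, -0.386653, -0.019937, -0.064956)
  Y <- Y + (h/6)(k1 + 2k2 + 2k3 + k4): x = -0.0191, y = 0.4428, dx/dtau = -0.1288, dy/dtau = -0.3867
step 2:
  k1: at (x, y) = (-0.019052, 0.442823), (dx/dtau, dy/dtau) = (-0.128759, -0.386707); Gamma_xxx = 0.000000, Gamma_xxy = 0.046968, Gamma_xyy = 0.102024, Gamma_yxx = 0.000000, Gamma_yxy = 0.153037, Gamma_yyy = 0.332425; k1 = (-0.128759, -0.386707, -0.019934, -0.064952)
  k2: at (x, y) = (-0.028709, 0.413820), (dx/dtau, dy/dtau) = (-0.130254, -0.391579); Gamma_xxx = 0.000000, Gamma_xxy = 0.034228, Gamma_xyy = 0.077963, Gamma_yxx = 0.000000, Gamma_yxy = 0.116945, Gamma_yyy = 0.266372; k2 = (-0.130254, -0.391579, -0.015446, -0.052773)
  k3: at (x, y) = (-0.028821, 0.413454), (dx/dtau, dy/dtau) = (-0.129918, -0.390665); Gamma_xxx = 0.000000, Gamma_xxy = 0.034085, Gamma_xyy = 0.077689, Gamma_yxx = 0.000000, Gamma_yxy = 0.116533, Gamma_yyy = 0.265606; k3 = (-0.129918, -0.390665, -0.015317, -0.052366)
  k4: at (x, y) = (-0.038539, 0.384223), (dx/dtau, dy/dtau) = (-0.131057, -0.394562); Gamma_xxx = 0.000000, Gamma_xxy = 0.024040, Gamma_xyy = 0.057744, Gamma_yxx = 0.000000, Gamma_yxy = 0.086616, Gamma_yyy = 0.208057; k4 = (-0.131057, -0.394562, -0.011476, -0.041348)
  Y <- Y + (h/6)(k1 + 2k2 + 2k3 + k4): x = -0.0386, y = 0.3842, dx/dtau = -0.1311, dy/dtau = -0.3946

Answer: x = -0.0386, y = 0.3842, dx/dtau = -0.1311, dy/dtau = -0.3946


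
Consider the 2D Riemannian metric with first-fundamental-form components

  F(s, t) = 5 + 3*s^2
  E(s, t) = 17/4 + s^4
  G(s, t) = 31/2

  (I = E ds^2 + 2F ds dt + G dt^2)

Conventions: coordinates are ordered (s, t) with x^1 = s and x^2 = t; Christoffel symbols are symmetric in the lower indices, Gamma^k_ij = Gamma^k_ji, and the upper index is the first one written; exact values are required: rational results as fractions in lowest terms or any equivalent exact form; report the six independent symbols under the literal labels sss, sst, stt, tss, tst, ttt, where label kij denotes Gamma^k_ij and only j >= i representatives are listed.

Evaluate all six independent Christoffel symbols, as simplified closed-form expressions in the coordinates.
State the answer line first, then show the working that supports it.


Answer: Gamma_sss = (104*s^3 - 240*s)/(52*s^4 - 240*s^2 + 327), Gamma_sst = 0, Gamma_stt = 0, Gamma_tss = (-80*s^3 + 204*s)/(52*s^4 - 240*s^2 + 327), Gamma_tst = 0, Gamma_ttt = 0

E = 17/4 + s^4; F = 5 + 3*s^2; G = 31/2
Gamma^k_ij = (1/2) g^{kl} (d_i g_jl + d_j g_il - d_l g_ij), with g^inv = (1/(EG-F^2)) [[G, -F], [-F, E]]
first partials: E_s = 4*s^3, E_t = 0, F_s = 6*s, F_t = 0, G_s = 0, G_t = 0
D = EG - F^2 = 327/8 - 30*s^2 + (13/2)*s^4
expanded: Gamma^s_ss = (G E_s - 2F F_s + F E_t)/(2D), Gamma^s_st = (G E_t - F G_s)/(2D), Gamma^s_tt = (2G F_t - G G_s - F G_t)/(2D), Gamma^t_ss = (2E F_s - E E_t - F E_s)/(2D), Gamma^t_st = (E G_s - F E_t)/(2D), Gamma^t_tt = (E G_t - 2F F_t + F G_s)/(2D); substitute and cancel common factors


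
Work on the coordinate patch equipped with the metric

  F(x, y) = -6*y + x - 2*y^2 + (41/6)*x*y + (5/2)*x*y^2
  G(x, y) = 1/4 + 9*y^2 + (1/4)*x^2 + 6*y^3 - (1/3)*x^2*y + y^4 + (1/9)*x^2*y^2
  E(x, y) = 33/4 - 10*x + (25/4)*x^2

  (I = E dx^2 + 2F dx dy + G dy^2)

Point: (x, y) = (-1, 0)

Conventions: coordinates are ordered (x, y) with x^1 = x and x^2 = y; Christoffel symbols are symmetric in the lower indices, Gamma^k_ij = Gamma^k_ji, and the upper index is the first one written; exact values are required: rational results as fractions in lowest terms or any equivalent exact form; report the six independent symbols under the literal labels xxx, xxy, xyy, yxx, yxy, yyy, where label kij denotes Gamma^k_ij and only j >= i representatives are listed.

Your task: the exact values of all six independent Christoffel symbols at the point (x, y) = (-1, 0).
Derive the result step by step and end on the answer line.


E = 49/2, F = -1, G = 1/2 at the point
E_x = -45/2, E_y = 0, F_x = 1, F_y = -77/6, G_x = -1/2, G_y = -1/3
EG - F^2 = 45/4;  g^inv = (4/45) * [[1/2, 1], [1, 49/2]]
first-kind symbols [ij,l] = (1/2)(d_i g_jl + d_j g_il - d_l g_ij): [xx,x] = E_x/2 = -45/4, [xx,y] = F_x - E_y/2 = 1, [xy,x] = E_y/2 = 0, [xy,y] = G_x/2 = -1/4, [yy,x] = F_y - G_x/2 = -151/12, [yy,y] = G_y/2 = -1/6
Gamma^x_ij = (G*[ij,x] - F*[ij,y])/(EG - F^2), Gamma^y_ij = (E*[ij,y] - F*[ij,x])/(EG - F^2)

Answer: Gamma_xxx = -37/90, Gamma_xxy = -1/45, Gamma_xyy = -31/54, Gamma_yxx = 53/45, Gamma_yxy = -49/90, Gamma_yyy = -40/27


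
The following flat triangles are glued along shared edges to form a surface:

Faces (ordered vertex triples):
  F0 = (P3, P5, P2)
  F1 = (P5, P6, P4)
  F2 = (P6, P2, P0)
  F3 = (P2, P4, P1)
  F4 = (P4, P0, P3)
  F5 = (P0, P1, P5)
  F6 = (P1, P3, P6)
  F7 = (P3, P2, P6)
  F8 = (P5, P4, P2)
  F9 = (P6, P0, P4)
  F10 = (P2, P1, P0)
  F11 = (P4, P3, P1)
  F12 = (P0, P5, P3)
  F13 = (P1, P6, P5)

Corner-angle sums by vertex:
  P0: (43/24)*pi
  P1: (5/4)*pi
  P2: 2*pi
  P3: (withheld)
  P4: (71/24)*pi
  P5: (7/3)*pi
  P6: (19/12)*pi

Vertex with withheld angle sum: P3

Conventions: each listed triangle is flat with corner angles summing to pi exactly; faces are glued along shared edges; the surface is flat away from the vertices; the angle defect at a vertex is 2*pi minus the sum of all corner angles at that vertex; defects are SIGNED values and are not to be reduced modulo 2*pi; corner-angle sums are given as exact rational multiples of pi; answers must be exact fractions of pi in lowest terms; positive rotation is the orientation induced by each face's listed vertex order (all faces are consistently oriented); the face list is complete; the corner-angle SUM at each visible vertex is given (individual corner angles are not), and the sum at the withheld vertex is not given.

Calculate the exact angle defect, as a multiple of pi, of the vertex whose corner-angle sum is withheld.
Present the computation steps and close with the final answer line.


V = 7, E = 21, F = 14; chi = V - E + F = 0
Gauss-Bonnet: total defect = 2*pi*chi = 0; visible defects sum to pi/12

Answer: defect(P3) = -pi/12


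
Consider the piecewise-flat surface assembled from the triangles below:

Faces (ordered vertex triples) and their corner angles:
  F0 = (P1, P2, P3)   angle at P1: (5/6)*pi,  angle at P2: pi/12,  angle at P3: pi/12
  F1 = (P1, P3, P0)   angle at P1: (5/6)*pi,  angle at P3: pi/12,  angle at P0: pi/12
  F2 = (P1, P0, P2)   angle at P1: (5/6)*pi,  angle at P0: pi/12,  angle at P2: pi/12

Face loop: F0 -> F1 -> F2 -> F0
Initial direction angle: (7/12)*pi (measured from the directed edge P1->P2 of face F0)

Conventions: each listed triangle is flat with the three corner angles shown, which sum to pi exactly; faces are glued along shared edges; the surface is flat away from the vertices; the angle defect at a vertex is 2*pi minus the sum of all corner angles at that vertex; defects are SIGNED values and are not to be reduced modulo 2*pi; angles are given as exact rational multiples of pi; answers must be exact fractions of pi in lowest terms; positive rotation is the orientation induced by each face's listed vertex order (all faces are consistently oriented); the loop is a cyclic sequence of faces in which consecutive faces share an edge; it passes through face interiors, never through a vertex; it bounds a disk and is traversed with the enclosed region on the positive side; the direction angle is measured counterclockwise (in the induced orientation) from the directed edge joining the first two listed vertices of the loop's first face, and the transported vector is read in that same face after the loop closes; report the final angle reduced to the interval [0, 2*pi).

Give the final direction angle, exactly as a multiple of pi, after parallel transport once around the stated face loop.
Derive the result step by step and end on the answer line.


enclosed vertex P1: corner angles sum to (5/2)*pi, defect = 2*pi - (5/2)*pi = -pi/2
by Gauss-Bonnet the loop rotates the vector by the enclosed defect sum (positive orientation, mod 2*pi)
final angle = (7/12)*pi - pi/2 = pi/12 (mod 2*pi)

Answer: final direction angle = pi/12
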